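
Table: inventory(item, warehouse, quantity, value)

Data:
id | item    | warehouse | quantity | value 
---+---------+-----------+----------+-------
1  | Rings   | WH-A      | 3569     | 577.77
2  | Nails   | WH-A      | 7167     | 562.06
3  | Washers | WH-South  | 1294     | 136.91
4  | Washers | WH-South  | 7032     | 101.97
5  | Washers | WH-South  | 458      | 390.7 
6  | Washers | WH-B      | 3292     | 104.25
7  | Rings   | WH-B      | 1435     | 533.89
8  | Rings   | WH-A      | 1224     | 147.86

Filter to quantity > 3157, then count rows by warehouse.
SELECT warehouse, COUNT(*)
FROM inventory
WHERE quantity > 3157
GROUP BY warehouse

Note: WHERE filters rows before grouping.

Result:
  WH-A: 2
  WH-B: 1
  WH-South: 1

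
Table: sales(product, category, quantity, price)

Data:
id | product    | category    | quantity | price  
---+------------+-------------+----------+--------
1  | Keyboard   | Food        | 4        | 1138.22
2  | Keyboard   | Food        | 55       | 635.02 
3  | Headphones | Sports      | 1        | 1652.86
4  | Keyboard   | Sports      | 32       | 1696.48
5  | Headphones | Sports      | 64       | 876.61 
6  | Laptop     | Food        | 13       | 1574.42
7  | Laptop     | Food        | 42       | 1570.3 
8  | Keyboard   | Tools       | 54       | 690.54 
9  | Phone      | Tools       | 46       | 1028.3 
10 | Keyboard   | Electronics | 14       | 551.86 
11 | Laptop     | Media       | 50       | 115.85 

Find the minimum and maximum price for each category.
SELECT category, MIN(price), MAX(price)
FROM sales
GROUP BY category

Result:
  Electronics: min=551.86, max=551.86
  Food: min=635.02, max=1574.42
  Media: min=115.85, max=115.85
  Sports: min=876.61, max=1696.48
  Tools: min=690.54, max=1028.30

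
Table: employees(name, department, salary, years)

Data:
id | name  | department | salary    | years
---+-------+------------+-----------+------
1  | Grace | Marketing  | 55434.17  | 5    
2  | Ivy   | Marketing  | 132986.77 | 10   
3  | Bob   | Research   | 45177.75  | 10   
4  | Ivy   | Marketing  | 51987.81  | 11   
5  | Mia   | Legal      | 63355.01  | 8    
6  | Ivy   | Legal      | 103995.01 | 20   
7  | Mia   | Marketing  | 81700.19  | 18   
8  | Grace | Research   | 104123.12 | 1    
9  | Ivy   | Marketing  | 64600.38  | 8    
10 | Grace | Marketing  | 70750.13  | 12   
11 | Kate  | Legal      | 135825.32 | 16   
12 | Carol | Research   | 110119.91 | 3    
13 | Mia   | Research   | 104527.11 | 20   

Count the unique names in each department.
SELECT department, COUNT(DISTINCT name)
FROM employees
GROUP BY department

Result:
  Legal: 3 distinct
  Marketing: 3 distinct
  Research: 4 distinct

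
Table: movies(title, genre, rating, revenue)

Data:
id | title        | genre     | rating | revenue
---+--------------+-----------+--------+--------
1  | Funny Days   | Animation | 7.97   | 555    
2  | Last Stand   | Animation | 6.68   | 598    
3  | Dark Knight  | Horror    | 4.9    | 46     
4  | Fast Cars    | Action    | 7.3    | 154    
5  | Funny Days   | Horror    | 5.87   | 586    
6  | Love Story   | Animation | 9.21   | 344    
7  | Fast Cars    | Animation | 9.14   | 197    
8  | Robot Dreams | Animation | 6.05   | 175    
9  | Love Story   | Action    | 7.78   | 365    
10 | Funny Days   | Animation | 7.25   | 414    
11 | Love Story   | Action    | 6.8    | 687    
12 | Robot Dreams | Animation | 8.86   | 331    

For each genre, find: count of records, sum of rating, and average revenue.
SELECT genre,
       COUNT(*) as cnt,
       SUM(rating) as total_rating,
       AVG(revenue) as avg_revenue
FROM movies
GROUP BY genre

Result:
  Action: 3 records, 21.88 total rating, 402.00 avg revenue
  Animation: 7 records, 55.16 total rating, 373.43 avg revenue
  Horror: 2 records, 10.77 total rating, 316.00 avg revenue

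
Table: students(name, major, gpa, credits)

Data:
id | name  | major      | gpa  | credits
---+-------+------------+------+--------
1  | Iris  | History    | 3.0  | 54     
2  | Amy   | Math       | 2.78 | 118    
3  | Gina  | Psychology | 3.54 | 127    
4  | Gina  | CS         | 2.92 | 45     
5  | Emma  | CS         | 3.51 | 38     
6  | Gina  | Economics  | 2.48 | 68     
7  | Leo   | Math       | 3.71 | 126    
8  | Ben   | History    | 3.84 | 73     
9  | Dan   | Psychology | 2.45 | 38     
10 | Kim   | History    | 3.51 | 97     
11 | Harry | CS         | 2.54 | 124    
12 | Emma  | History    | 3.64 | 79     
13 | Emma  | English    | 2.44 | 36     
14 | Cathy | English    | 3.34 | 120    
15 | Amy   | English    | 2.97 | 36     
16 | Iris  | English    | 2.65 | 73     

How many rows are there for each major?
SELECT major, COUNT(*) as count
FROM students
GROUP BY major

Result:
  CS: 3
  Economics: 1
  English: 4
  History: 4
  Math: 2
  Psychology: 2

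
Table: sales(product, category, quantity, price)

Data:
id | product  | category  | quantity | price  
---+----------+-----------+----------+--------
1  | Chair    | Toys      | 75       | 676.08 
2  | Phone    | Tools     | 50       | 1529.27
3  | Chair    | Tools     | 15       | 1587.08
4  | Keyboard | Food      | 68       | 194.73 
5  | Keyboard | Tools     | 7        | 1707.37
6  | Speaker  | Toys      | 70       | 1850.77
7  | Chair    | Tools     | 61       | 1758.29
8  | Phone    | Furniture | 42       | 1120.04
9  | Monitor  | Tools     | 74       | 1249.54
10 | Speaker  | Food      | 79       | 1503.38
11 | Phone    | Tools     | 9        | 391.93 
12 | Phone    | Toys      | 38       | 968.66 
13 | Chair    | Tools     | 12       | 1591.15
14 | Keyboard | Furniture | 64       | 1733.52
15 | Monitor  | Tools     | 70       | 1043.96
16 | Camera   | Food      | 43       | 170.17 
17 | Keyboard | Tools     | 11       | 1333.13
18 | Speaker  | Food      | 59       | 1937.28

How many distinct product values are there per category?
SELECT category, COUNT(DISTINCT product)
FROM sales
GROUP BY category

Result:
  Food: 3 distinct
  Furniture: 2 distinct
  Tools: 4 distinct
  Toys: 3 distinct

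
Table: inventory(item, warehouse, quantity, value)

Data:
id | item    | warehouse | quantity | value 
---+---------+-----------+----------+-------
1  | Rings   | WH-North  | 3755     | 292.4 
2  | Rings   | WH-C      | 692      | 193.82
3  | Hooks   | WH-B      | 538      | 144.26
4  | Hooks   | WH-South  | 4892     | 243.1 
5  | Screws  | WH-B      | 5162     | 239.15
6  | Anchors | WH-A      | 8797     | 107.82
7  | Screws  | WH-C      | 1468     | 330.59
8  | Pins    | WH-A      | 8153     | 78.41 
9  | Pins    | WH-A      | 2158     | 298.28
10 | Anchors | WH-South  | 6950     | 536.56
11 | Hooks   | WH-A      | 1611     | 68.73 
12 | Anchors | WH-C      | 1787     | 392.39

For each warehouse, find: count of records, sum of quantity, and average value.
SELECT warehouse,
       COUNT(*) as cnt,
       SUM(quantity) as total_quantity,
       AVG(value) as avg_value
FROM inventory
GROUP BY warehouse

Result:
  WH-A: 4 records, 20719 total quantity, 138.31 avg value
  WH-B: 2 records, 5700 total quantity, 191.71 avg value
  WH-C: 3 records, 3947 total quantity, 305.60 avg value
  WH-North: 1 records, 3755 total quantity, 292.40 avg value
  WH-South: 2 records, 11842 total quantity, 389.83 avg value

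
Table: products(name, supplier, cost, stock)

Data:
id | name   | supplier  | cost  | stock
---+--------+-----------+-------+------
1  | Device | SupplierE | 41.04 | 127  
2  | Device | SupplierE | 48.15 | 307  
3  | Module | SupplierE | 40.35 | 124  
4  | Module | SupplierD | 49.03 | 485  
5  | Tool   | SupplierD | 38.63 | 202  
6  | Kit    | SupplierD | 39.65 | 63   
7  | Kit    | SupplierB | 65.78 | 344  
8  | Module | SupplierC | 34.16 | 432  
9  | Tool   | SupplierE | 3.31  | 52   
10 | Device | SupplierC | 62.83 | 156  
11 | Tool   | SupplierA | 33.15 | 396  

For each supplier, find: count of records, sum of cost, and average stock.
SELECT supplier,
       COUNT(*) as cnt,
       SUM(cost) as total_cost,
       AVG(stock) as avg_stock
FROM products
GROUP BY supplier

Result:
  SupplierA: 1 records, 33.15 total cost, 396.00 avg stock
  SupplierB: 1 records, 65.78 total cost, 344.00 avg stock
  SupplierC: 2 records, 96.99 total cost, 294.00 avg stock
  SupplierD: 3 records, 127.31 total cost, 250.00 avg stock
  SupplierE: 4 records, 132.85 total cost, 152.50 avg stock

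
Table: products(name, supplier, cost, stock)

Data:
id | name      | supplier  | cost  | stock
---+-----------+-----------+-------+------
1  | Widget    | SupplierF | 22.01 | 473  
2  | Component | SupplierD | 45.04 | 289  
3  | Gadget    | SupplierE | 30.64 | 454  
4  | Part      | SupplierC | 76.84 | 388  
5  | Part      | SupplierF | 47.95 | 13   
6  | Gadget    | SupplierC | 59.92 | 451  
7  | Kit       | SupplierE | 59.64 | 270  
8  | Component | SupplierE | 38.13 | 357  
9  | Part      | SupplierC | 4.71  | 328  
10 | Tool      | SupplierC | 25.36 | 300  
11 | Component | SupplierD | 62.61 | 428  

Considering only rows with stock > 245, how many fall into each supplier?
SELECT supplier, COUNT(*)
FROM products
WHERE stock > 245
GROUP BY supplier

Note: WHERE filters rows before grouping.

Result:
  SupplierC: 4
  SupplierD: 2
  SupplierE: 3
  SupplierF: 1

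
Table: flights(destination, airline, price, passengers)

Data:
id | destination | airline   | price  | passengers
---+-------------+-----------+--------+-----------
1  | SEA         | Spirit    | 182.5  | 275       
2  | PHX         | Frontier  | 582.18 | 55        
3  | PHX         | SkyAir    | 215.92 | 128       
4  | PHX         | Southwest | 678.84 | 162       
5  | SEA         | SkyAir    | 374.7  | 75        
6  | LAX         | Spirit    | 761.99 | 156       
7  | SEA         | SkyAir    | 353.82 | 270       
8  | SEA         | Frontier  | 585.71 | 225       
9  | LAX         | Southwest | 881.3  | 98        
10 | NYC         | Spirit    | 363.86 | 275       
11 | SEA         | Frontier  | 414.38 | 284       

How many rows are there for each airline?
SELECT airline, COUNT(*) as count
FROM flights
GROUP BY airline

Result:
  Frontier: 3
  SkyAir: 3
  Southwest: 2
  Spirit: 3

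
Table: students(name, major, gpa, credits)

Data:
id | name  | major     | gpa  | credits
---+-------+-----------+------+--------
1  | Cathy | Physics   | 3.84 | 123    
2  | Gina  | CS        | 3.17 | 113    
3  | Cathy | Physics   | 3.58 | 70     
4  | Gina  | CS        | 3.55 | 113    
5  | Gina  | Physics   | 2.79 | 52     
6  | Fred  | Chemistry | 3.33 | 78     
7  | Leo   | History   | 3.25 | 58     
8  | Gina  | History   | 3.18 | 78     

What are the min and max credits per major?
SELECT major, MIN(credits), MAX(credits)
FROM students
GROUP BY major

Result:
  CS: min=113, max=113
  Chemistry: min=78, max=78
  History: min=58, max=78
  Physics: min=52, max=123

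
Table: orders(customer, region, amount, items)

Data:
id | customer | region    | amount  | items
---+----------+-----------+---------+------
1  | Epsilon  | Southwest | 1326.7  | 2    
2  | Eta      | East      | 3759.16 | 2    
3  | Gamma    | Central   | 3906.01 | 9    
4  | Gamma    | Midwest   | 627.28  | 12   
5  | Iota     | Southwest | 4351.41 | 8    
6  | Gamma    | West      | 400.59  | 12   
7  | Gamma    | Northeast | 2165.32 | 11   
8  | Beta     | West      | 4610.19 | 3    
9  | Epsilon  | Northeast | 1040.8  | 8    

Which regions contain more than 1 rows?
SELECT region, COUNT(*) as cnt
FROM orders
GROUP BY region
HAVING COUNT(*) > 1

Result:
  Northeast: 2
  Southwest: 2
  West: 2

Note: HAVING filters groups after aggregation, WHERE filters rows before.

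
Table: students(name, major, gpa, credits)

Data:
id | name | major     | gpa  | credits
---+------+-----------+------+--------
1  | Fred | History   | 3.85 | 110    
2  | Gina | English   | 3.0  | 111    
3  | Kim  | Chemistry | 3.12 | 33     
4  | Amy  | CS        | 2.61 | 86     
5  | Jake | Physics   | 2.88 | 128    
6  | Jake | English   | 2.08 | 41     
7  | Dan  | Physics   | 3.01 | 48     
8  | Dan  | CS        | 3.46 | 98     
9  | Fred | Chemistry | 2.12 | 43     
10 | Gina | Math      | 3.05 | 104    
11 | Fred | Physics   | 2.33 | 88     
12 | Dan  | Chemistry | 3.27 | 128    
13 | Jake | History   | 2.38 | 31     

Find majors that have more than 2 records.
SELECT major, COUNT(*) as cnt
FROM students
GROUP BY major
HAVING COUNT(*) > 2

Result:
  Chemistry: 3
  Physics: 3

Note: HAVING filters groups after aggregation, WHERE filters rows before.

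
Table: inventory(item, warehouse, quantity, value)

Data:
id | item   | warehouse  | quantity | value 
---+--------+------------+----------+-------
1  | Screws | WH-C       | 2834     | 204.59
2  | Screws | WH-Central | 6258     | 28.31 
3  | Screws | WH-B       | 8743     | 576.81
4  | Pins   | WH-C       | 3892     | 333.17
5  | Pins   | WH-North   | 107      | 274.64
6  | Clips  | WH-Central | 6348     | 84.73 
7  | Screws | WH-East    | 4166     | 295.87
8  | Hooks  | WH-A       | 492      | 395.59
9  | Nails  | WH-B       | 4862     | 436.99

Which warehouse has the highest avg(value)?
SELECT warehouse, AVG(value) as val
FROM inventory
GROUP BY warehouse
ORDER BY val DESC
LIMIT 1

Result: WH-B with avg(value) = 506.90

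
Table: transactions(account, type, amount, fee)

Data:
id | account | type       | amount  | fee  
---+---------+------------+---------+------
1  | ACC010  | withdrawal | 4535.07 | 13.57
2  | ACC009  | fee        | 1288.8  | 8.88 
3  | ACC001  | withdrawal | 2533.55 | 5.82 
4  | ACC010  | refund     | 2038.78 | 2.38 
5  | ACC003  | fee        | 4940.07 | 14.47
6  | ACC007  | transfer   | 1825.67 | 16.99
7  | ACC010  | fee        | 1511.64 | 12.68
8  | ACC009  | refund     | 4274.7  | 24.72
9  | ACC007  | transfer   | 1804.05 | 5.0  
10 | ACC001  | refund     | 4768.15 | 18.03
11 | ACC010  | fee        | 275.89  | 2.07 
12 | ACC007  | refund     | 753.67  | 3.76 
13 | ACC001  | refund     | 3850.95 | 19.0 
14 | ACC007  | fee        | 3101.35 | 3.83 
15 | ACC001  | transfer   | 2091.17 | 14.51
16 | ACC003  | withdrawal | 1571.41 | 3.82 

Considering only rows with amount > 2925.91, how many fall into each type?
SELECT type, COUNT(*)
FROM transactions
WHERE amount > 2925.91
GROUP BY type

Note: WHERE filters rows before grouping.

Result:
  fee: 2
  refund: 3
  withdrawal: 1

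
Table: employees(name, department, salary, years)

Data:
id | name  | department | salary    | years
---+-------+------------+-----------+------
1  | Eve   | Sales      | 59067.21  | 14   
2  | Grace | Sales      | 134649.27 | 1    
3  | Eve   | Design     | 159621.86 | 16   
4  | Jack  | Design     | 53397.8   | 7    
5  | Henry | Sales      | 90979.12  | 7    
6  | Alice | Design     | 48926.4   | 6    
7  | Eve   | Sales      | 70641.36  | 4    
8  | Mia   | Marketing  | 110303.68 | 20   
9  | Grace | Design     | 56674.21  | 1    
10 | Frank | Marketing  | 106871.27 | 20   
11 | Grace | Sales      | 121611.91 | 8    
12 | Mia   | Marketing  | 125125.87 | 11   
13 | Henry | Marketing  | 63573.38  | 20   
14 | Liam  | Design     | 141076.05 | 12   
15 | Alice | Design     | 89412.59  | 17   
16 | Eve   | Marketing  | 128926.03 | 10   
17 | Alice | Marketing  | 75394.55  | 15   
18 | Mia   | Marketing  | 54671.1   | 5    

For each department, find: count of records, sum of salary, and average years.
SELECT department,
       COUNT(*) as cnt,
       SUM(salary) as total_salary,
       AVG(years) as avg_years
FROM employees
GROUP BY department

Result:
  Design: 6 records, 549108.91 total salary, 9.83 avg years
  Marketing: 7 records, 664865.88 total salary, 14.43 avg years
  Sales: 5 records, 476948.87 total salary, 6.80 avg years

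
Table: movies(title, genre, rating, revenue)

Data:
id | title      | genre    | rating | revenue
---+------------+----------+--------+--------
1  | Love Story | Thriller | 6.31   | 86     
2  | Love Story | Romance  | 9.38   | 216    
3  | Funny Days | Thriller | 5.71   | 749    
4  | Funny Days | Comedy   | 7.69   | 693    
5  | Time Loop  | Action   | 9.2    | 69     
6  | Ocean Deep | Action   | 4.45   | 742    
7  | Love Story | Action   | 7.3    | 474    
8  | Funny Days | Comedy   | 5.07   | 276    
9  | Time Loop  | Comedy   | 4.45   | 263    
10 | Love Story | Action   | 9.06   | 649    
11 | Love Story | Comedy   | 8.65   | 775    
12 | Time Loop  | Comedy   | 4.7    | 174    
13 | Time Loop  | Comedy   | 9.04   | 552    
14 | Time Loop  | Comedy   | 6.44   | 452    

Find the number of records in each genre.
SELECT genre, COUNT(*) as count
FROM movies
GROUP BY genre

Result:
  Action: 4
  Comedy: 7
  Romance: 1
  Thriller: 2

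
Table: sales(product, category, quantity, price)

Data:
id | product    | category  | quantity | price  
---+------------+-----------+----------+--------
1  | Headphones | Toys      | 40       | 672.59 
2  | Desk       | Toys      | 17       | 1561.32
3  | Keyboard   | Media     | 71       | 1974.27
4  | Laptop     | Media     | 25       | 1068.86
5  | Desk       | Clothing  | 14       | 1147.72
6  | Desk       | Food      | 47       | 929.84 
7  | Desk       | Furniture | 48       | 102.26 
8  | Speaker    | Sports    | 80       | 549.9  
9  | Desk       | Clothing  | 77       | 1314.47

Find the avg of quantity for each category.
SELECT category, AVG(quantity) as result
FROM sales
GROUP BY category

Result:
  Clothing: 45.50
  Food: 47.00
  Furniture: 48.00
  Media: 48.00
  Sports: 80.00
  Toys: 28.50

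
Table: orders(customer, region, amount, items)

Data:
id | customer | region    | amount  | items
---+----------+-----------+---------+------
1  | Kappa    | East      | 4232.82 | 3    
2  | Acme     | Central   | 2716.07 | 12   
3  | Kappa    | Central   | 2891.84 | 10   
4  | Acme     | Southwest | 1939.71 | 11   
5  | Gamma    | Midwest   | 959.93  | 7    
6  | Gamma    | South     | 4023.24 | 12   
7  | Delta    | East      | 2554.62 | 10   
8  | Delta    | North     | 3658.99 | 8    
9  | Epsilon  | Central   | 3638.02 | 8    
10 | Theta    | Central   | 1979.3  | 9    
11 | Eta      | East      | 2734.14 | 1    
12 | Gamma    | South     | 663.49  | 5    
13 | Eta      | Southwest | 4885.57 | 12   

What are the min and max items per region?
SELECT region, MIN(items), MAX(items)
FROM orders
GROUP BY region

Result:
  Central: min=8, max=12
  East: min=1, max=10
  Midwest: min=7, max=7
  North: min=8, max=8
  South: min=5, max=12
  Southwest: min=11, max=12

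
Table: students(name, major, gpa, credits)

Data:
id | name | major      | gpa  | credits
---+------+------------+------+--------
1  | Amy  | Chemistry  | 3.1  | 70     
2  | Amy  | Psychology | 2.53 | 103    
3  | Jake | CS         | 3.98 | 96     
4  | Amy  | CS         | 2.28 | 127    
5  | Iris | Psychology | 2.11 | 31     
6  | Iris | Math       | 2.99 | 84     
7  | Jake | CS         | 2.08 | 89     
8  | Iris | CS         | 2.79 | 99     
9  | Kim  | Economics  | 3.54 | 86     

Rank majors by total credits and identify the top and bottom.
SELECT major, SUM(credits)
FROM students
GROUP BY major
ORDER BY SUM(credits)

All groups:
  Chemistry: 70
  Math: 84
  Economics: 86
  Psychology: 134
  CS: 411

Highest: CS (411)
Lowest: Chemistry (70)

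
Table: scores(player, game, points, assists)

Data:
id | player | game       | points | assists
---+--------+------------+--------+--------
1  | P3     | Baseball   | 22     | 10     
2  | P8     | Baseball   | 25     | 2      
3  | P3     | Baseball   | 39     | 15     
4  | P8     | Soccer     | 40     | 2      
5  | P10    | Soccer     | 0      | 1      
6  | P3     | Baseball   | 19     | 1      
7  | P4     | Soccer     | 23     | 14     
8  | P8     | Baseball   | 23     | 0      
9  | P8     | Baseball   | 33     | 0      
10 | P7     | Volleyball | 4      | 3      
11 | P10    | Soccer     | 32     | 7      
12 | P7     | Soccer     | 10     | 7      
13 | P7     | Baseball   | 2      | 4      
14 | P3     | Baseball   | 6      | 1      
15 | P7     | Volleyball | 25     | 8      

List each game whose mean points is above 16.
SELECT game, AVG(points)
FROM scores
GROUP BY game
HAVING AVG(points) > 16

Result:
  Baseball: avg=21.13
  Soccer: avg=21.00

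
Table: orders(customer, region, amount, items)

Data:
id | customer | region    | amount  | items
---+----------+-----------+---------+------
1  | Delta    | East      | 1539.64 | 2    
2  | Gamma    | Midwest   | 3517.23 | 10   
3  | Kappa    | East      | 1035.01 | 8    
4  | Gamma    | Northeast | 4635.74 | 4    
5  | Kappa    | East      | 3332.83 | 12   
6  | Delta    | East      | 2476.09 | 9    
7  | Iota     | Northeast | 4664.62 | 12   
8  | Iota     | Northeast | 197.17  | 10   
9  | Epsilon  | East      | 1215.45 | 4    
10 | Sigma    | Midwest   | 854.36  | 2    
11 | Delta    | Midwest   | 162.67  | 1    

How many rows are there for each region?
SELECT region, COUNT(*) as count
FROM orders
GROUP BY region

Result:
  East: 5
  Midwest: 3
  Northeast: 3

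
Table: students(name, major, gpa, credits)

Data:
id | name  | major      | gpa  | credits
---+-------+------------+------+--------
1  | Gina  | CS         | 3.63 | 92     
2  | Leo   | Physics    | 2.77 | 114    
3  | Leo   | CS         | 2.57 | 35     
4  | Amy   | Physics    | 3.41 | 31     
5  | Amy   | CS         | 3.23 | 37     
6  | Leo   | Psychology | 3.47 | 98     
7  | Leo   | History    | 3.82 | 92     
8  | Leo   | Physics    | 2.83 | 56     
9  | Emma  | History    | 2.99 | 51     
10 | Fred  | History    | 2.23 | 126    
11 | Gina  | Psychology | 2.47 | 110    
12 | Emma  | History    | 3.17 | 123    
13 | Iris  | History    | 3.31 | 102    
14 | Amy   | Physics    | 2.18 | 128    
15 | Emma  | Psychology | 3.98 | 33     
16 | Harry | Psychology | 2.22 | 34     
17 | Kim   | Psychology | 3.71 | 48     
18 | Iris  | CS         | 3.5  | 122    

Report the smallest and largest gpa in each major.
SELECT major, MIN(gpa), MAX(gpa)
FROM students
GROUP BY major

Result:
  CS: min=2.57, max=3.63
  History: min=2.23, max=3.82
  Physics: min=2.18, max=3.41
  Psychology: min=2.22, max=3.98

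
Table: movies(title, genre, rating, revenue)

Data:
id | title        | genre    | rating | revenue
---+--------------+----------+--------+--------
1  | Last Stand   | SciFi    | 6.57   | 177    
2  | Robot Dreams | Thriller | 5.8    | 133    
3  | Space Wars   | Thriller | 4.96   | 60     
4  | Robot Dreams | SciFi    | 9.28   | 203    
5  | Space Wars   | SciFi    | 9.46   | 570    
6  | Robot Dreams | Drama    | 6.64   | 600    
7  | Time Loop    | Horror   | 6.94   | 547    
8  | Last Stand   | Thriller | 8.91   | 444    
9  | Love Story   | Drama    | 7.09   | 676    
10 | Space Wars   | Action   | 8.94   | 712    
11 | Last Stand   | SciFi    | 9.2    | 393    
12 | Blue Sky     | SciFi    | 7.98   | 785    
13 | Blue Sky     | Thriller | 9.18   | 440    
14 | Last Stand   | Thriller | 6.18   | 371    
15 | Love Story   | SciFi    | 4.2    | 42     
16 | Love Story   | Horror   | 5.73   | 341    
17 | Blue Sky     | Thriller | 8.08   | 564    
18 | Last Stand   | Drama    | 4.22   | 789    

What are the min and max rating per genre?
SELECT genre, MIN(rating), MAX(rating)
FROM movies
GROUP BY genre

Result:
  Action: min=8.94, max=8.94
  Drama: min=4.22, max=7.09
  Horror: min=5.73, max=6.94
  SciFi: min=4.20, max=9.46
  Thriller: min=4.96, max=9.18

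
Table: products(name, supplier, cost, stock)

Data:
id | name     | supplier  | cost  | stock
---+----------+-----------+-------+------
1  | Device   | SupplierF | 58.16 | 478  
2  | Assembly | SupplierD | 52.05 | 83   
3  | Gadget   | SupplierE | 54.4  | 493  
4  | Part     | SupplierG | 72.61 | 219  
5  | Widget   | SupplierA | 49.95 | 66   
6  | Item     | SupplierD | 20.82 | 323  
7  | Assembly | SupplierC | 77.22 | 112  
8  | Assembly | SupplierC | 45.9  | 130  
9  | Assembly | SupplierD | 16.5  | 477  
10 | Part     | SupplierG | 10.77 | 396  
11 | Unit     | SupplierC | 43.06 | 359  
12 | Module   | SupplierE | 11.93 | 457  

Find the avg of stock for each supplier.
SELECT supplier, AVG(stock) as result
FROM products
GROUP BY supplier

Result:
  SupplierA: 66.00
  SupplierC: 200.33
  SupplierD: 294.33
  SupplierE: 475.00
  SupplierF: 478.00
  SupplierG: 307.50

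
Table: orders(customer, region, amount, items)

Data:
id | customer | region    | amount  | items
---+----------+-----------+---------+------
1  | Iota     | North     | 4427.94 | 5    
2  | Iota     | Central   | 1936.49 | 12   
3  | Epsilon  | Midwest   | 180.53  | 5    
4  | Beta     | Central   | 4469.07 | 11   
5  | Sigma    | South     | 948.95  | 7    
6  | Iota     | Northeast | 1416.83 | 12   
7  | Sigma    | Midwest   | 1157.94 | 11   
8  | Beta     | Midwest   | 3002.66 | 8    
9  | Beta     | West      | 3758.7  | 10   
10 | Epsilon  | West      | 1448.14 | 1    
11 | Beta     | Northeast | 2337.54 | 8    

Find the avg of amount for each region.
SELECT region, AVG(amount) as result
FROM orders
GROUP BY region

Result:
  Central: 3202.78
  Midwest: 1447.04
  North: 4427.94
  Northeast: 1877.19
  South: 948.95
  West: 2603.42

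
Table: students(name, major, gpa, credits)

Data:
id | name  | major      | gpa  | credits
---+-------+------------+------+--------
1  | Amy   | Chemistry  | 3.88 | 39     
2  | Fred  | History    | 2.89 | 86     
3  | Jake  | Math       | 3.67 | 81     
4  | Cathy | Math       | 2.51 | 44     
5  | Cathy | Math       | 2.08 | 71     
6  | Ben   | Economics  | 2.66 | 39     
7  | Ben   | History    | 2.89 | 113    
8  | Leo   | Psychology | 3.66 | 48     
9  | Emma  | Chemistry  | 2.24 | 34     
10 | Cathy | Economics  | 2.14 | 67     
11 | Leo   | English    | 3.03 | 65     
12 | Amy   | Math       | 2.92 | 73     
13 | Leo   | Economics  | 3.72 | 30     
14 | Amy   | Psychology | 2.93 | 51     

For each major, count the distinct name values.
SELECT major, COUNT(DISTINCT name)
FROM students
GROUP BY major

Result:
  Chemistry: 2 distinct
  Economics: 3 distinct
  English: 1 distinct
  History: 2 distinct
  Math: 3 distinct
  Psychology: 2 distinct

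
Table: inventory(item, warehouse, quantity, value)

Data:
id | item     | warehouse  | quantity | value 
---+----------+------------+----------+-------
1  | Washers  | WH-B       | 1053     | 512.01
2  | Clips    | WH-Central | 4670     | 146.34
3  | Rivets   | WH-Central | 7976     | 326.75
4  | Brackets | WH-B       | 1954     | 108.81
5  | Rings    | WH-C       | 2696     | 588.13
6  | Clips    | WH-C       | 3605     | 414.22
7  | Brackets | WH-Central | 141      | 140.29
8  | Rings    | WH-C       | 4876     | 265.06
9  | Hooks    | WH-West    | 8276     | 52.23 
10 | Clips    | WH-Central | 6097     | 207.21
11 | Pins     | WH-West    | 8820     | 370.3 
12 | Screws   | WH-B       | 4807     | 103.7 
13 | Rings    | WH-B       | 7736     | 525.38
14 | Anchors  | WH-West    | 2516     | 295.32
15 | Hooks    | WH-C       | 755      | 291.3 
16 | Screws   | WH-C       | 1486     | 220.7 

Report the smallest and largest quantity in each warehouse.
SELECT warehouse, MIN(quantity), MAX(quantity)
FROM inventory
GROUP BY warehouse

Result:
  WH-B: min=1053, max=7736
  WH-C: min=755, max=4876
  WH-Central: min=141, max=7976
  WH-West: min=2516, max=8820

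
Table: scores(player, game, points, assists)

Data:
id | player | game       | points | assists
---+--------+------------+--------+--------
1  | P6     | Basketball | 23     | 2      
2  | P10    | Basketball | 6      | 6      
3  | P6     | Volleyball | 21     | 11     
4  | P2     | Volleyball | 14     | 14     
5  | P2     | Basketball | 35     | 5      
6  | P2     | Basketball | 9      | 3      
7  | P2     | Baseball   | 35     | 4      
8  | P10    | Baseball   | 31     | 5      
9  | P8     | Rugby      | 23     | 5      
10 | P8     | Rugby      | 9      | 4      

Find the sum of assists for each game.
SELECT game, SUM(assists) as result
FROM scores
GROUP BY game

Result:
  Baseball: 9
  Basketball: 16
  Rugby: 9
  Volleyball: 25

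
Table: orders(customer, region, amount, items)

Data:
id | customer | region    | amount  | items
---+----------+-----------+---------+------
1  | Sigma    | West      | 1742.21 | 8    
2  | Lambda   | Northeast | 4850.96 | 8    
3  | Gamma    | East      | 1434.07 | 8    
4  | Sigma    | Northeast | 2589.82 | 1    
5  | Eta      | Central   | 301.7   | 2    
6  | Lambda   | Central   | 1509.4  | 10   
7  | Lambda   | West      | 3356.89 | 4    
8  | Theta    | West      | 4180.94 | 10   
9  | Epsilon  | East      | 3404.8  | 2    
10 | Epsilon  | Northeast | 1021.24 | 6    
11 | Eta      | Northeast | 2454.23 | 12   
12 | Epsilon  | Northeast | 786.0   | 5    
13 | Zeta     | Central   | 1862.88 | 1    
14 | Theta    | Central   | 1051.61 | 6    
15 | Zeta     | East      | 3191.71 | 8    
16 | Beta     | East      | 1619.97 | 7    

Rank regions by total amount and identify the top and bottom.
SELECT region, SUM(amount)
FROM orders
GROUP BY region
ORDER BY SUM(amount)

All groups:
  Central: 4725.59
  West: 9280.04
  East: 9650.55
  Northeast: 11702.25

Highest: Northeast (11702.25)
Lowest: Central (4725.59)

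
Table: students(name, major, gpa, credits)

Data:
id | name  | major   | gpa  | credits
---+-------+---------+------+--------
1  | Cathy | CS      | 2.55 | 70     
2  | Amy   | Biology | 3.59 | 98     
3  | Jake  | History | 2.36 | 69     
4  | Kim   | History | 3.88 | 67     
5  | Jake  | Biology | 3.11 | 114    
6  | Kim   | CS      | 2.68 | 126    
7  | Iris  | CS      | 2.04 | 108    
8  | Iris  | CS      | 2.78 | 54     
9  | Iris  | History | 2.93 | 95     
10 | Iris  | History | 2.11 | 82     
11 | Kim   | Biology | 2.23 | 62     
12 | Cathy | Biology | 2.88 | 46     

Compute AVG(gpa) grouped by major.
SELECT major, AVG(gpa) as result
FROM students
GROUP BY major

Result:
  Biology: 2.95
  CS: 2.51
  History: 2.82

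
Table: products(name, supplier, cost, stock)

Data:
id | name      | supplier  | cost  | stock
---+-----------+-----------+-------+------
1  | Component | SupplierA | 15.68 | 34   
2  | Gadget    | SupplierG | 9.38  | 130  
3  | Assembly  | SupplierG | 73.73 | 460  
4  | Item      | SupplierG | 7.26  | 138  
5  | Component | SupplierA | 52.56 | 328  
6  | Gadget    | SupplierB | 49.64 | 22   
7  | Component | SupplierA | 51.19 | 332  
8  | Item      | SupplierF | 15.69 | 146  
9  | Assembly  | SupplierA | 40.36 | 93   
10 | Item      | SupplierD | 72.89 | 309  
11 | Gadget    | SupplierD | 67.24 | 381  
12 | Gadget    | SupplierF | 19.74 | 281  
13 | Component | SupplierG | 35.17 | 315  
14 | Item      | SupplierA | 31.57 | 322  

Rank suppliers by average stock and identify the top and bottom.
SELECT supplier, AVG(stock)
FROM products
GROUP BY supplier
ORDER BY AVG(stock)

All groups:
  SupplierB: 22.00
  SupplierF: 213.50
  SupplierA: 221.80
  SupplierG: 260.75
  SupplierD: 345.00

Highest: SupplierD (345.00)
Lowest: SupplierB (22.00)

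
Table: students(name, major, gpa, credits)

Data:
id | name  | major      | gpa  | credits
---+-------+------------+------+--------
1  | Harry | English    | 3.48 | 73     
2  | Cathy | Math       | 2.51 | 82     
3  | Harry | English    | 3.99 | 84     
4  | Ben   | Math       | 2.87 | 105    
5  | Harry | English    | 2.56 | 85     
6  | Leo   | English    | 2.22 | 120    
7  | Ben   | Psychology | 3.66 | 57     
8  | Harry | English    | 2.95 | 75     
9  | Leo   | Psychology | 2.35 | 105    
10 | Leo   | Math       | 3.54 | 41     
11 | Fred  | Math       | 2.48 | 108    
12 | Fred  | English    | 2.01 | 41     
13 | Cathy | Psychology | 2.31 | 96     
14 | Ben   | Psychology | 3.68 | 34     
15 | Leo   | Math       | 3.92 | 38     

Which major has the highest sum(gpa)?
SELECT major, SUM(gpa) as val
FROM students
GROUP BY major
ORDER BY val DESC
LIMIT 1

Result: English with sum(gpa) = 17.21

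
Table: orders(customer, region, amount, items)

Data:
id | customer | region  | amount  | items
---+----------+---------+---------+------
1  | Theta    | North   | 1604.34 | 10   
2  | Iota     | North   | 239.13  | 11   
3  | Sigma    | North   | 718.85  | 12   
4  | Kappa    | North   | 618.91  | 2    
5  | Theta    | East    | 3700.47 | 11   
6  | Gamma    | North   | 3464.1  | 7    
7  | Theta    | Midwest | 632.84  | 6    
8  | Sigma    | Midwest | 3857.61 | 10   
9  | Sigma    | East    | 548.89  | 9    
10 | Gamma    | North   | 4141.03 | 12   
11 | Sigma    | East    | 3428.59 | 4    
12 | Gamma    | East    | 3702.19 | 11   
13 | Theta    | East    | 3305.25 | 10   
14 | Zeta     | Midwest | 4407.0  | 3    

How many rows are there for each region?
SELECT region, COUNT(*) as count
FROM orders
GROUP BY region

Result:
  East: 5
  Midwest: 3
  North: 6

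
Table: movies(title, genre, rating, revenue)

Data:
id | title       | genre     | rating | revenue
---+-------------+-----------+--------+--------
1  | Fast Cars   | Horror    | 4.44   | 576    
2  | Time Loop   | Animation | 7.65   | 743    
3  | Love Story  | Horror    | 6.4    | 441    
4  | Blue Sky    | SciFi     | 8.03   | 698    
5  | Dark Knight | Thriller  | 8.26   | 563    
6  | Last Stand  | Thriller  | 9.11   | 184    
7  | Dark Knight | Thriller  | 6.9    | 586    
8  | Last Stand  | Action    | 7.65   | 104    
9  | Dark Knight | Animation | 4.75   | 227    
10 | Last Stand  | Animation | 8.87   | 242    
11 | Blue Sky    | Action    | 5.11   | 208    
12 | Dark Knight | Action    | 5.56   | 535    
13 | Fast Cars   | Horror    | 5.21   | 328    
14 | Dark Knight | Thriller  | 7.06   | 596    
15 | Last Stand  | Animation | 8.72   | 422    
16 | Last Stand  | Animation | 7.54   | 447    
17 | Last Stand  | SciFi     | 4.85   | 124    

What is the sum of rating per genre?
SELECT genre, SUM(rating) as result
FROM movies
GROUP BY genre

Result:
  Action: 18.32
  Animation: 37.53
  Horror: 16.05
  SciFi: 12.88
  Thriller: 31.33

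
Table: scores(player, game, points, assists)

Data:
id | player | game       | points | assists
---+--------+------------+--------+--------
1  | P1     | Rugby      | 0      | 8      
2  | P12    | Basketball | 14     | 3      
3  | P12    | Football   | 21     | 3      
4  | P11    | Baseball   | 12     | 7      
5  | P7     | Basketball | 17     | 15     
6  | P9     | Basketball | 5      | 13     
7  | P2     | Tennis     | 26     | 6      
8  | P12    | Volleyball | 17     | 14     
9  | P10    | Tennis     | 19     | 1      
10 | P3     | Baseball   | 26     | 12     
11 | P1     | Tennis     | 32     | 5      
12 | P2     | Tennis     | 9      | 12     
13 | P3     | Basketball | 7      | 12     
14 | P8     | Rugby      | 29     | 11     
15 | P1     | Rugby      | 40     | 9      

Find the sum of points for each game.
SELECT game, SUM(points) as result
FROM scores
GROUP BY game

Result:
  Baseball: 38
  Basketball: 43
  Football: 21
  Rugby: 69
  Tennis: 86
  Volleyball: 17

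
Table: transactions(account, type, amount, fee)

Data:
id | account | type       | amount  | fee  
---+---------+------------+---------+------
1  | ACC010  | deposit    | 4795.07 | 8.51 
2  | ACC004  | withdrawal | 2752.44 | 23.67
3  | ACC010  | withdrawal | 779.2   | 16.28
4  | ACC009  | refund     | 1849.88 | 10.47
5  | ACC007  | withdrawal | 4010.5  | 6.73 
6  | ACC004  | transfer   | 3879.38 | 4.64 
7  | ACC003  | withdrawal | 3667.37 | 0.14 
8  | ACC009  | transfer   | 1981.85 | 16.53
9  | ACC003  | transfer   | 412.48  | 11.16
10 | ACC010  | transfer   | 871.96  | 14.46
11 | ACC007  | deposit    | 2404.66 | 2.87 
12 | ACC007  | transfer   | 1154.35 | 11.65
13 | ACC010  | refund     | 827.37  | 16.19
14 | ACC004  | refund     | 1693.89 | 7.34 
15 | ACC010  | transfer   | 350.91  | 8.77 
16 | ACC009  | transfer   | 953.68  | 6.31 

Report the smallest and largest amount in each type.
SELECT type, MIN(amount), MAX(amount)
FROM transactions
GROUP BY type

Result:
  deposit: min=2404.66, max=4795.07
  refund: min=827.37, max=1849.88
  transfer: min=350.91, max=3879.38
  withdrawal: min=779.20, max=4010.50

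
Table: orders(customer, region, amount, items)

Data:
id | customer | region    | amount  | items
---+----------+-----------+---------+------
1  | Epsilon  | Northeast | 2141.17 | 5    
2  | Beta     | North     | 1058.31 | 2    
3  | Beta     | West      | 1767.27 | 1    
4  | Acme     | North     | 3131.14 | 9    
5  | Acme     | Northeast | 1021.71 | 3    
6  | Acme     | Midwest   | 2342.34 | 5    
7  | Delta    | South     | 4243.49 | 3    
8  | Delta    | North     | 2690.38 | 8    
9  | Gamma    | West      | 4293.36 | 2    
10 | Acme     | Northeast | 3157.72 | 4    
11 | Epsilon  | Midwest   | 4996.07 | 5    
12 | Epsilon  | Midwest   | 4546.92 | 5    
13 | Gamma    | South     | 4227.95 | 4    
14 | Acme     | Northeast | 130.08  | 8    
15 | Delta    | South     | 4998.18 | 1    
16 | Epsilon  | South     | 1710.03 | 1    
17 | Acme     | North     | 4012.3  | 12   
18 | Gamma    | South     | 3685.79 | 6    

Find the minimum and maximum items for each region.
SELECT region, MIN(items), MAX(items)
FROM orders
GROUP BY region

Result:
  Midwest: min=5, max=5
  North: min=2, max=12
  Northeast: min=3, max=8
  South: min=1, max=6
  West: min=1, max=2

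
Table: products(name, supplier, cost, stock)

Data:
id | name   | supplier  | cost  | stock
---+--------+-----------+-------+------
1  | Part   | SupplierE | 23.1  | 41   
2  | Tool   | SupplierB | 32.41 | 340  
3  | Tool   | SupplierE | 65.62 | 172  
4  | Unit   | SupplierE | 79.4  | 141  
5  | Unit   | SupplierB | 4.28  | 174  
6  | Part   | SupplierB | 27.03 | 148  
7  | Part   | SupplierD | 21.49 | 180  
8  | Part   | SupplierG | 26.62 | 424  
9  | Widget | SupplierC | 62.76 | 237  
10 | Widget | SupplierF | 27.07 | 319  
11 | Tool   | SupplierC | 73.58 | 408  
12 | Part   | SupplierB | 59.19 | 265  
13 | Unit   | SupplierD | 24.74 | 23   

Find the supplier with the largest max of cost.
SELECT supplier, MAX(cost) as val
FROM products
GROUP BY supplier
ORDER BY val DESC
LIMIT 1

Result: SupplierE with max(cost) = 79.40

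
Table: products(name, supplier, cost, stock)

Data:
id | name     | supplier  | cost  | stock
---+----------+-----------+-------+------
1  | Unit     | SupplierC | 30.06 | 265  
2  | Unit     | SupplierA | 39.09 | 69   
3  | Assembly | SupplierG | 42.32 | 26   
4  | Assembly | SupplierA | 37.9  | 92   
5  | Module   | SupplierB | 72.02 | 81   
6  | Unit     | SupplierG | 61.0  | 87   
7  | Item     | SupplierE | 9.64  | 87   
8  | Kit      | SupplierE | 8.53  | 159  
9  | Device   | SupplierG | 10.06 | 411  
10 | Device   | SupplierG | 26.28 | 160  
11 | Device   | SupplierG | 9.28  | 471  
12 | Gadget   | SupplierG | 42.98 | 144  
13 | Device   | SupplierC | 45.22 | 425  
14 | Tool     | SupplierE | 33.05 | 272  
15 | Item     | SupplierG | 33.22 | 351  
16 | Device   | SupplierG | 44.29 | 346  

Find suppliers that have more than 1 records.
SELECT supplier, COUNT(*) as cnt
FROM products
GROUP BY supplier
HAVING COUNT(*) > 1

Result:
  SupplierA: 2
  SupplierC: 2
  SupplierE: 3
  SupplierG: 8

Note: HAVING filters groups after aggregation, WHERE filters rows before.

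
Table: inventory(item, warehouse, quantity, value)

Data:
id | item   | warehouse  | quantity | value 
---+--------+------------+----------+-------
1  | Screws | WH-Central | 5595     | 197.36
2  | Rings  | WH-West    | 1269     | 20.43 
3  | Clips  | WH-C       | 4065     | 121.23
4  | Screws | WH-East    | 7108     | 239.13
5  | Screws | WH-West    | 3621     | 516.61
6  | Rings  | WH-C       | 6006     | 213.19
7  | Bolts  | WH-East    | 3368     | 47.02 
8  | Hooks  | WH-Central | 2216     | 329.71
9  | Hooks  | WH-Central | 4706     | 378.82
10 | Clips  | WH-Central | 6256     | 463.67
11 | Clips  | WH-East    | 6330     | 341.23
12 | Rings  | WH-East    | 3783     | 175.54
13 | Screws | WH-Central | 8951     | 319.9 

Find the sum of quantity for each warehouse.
SELECT warehouse, SUM(quantity) as result
FROM inventory
GROUP BY warehouse

Result:
  WH-C: 10071
  WH-Central: 27724
  WH-East: 20589
  WH-West: 4890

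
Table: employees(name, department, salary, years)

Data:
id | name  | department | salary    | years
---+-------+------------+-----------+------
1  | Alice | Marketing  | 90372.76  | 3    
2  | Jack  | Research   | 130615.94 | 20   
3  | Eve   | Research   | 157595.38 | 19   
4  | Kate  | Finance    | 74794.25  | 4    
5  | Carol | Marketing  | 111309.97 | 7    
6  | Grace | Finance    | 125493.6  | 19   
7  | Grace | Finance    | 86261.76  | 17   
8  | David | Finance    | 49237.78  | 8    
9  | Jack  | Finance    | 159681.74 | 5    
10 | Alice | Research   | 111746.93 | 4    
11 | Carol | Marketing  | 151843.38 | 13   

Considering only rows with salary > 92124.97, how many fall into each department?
SELECT department, COUNT(*)
FROM employees
WHERE salary > 92124.97
GROUP BY department

Note: WHERE filters rows before grouping.

Result:
  Finance: 2
  Marketing: 2
  Research: 3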